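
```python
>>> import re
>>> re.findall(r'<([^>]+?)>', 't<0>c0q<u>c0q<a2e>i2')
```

Walking the string: at [1:4] match '<0>', group 1 = '0'; at [7:10] match '<u>', group 1 = 'u'; at [13:18] match '<a2e>', group 1 = 'a2e'.
With a single group, `findall` returns only what that group captured — 3 items.

['0', 'u', 'a2e']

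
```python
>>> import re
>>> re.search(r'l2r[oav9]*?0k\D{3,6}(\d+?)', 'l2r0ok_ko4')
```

None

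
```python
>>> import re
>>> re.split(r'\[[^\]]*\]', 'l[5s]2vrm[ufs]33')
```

['l', '2vrm', '33']

Matches to split on: at [1:5] → '[5s]'; at [9:14] → '[ufs]'.
Each match becomes a cut point; 3 segments remain.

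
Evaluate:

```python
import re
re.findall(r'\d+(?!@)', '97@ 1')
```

['9', '1']

`(?!…)`/`(?<!…)` only lets a position through if the neighbouring text does NOT match; no characters are consumed.
Matches: at [0:1] → '9'; at [4:5] → '1'.
No capturing groups, so `findall` returns the 2 full match strings.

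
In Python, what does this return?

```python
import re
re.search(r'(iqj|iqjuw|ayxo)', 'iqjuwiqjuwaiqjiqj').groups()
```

`|` is ordered: at each position the engine commits to the first alternative that works.
`re.search` tries every starting position until one works.
The match spans [0:3] → 'iqj'.
Captured: group 1 = 'iqj'.

('iqj',)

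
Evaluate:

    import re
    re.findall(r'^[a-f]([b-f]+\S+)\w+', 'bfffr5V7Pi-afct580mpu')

['fffr5V7Pi-afct580mp']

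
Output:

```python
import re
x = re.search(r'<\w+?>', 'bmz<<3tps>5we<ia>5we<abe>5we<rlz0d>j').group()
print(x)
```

The match spans [4:10] → '<3tps>'.

<3tps>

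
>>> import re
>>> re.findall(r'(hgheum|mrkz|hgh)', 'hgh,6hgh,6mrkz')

['hgh', 'hgh', 'mrkz']

Because there's exactly one group, `findall` drops the full match and keeps group 1 from each hit.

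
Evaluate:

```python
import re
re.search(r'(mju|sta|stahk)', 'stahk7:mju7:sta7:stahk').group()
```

'sta'

Alternation tries branches left to right and keeps the first one that lets the overall match succeed at that position.
The match spans [0:3] → 'sta'.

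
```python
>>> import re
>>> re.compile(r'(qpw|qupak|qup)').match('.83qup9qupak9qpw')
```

None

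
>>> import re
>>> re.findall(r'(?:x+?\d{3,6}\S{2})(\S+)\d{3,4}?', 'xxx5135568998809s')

['98']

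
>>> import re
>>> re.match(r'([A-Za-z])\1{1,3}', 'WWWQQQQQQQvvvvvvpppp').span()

(0, 3)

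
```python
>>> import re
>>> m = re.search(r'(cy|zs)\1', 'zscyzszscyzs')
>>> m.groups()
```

`\1` has to match the exact text group 1 already captured.
Unlike `match`, `search` isn't anchored — it looks for the pattern anywhere in the string.
The match spans [4:8] → 'zszs'.
Captured: group 1 = 'zs'.

('zs',)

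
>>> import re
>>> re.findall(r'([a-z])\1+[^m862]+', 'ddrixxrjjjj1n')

['d']

After group 1 captures some text, `\1` only succeeds where that same text appears again.
Scanning left to right: at [0:13] match 'ddrixxrjjjj1n', group 1 = 'd'.
One capturing group, so `findall` returns just the captured substring from the one match — 1 in all.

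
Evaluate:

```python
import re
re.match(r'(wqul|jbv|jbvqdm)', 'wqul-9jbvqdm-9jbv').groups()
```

('wqul',)

The match spans [0:4] → 'wqul'.
Captured: group 1 = 'wqul'.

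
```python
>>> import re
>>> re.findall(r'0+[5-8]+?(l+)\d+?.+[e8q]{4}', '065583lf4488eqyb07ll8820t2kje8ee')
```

['ll']

Pattern: one or more of a literal '0', then one or more of a character in [5-8] (lazy); then one or more of a literal 'l' (captured); then one or more of a digit (lazy); then one or more of any character; then exactly 4 of one of [e8q].
Walking the string: at [16:32] match '07ll8820t2kje8ee', group 1 = 'll'.
Because there's exactly one group, `findall` drops the full match and keeps group 1 from the one hit.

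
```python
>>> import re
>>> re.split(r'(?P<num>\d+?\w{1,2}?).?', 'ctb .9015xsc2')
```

The pattern matches one or more of a digit (lazy), then 1 to 2 of a word character (lazy) (captured as 'num'); then optionally any character.
Matches to split on: at [5:8] → '901'; at [8:11] → '5xs'.
Because the pattern has a capturing group, `split` also inserts each captured text between the pieces.

['ctb .', '90', '', '5x', 'c2']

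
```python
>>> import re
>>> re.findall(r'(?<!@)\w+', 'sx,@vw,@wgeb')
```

['sx', 'w', 'geb']

The negative lookaround is zero-width — it rules out positions where the adjacent text would match, without consuming anything.
Scanning left to right: at [0:2] → 'sx'; at [5:6] → 'w'; at [9:12] → 'geb'.
Since nothing is captured, `findall` lists the 3 matched substrings directly.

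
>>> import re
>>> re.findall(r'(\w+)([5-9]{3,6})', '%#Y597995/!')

[('Y597', '995')]

Multiple groups make `findall` return tuples — one 2-tuple for the one match.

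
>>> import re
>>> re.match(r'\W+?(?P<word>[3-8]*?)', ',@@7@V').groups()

The match spans [0:1] → ','.
Captured: group 1 = ''.

('',)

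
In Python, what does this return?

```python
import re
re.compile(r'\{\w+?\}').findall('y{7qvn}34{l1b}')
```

['{7qvn}', '{l1b}']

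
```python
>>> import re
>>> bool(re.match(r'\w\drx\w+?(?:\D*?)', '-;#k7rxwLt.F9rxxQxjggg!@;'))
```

Pattern: a word character, then a digit; then the literal 'rx', then one or more of a word character (lazy); then zero or more of a non-digit (lazy) (non-capturing group).
With `match`, the pattern is implicitly anchored at the beginning.
Here the string doesn't start with a match, so the call returns None, and `bool(None)` is False.

False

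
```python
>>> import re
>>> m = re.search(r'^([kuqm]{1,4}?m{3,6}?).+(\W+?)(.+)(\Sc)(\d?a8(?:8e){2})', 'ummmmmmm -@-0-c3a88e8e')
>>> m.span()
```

The pattern matches anchored at the start of the string; then 1 to 4 of one of [kuqm] (lazy), then 3 to 6 of the literal 'm' (lazy) (captured); then one or more of any character; then one or more of a non-word character (lazy) (captured); then one or more of any character (captured); then a non-whitespace character, then the literal 'c' (captured); then optionally a digit, then the literal 'a8', then the literal '8e' repeated 2 times (captured).
`re.search` scans for the first position where the pattern succeeds.
The match spans [0:22] → 'ummmmmmm -@-0-c3a88e8e'.
Captured: group 1 = 'ummm', group 2 = '-', group 3 = '0', group 4 = '-c', group 5 = '3a88e8e'.

(0, 22)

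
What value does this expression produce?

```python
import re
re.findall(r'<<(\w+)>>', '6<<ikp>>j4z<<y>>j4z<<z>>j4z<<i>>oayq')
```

Scanning left to right: at [1:8] match '<<ikp>>', group 1 = 'ikp'; at [11:16] match '<<y>>', group 1 = 'y'; at [19:24] match '<<z>>', group 1 = 'z'; at [27:32] match '<<i>>', group 1 = 'i'.
One capturing group, so `findall` returns just the captured substring from each match — 4 in all.

['ikp', 'y', 'z', 'i']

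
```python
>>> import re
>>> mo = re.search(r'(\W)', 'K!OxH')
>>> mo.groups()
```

Pattern: a non-word character (captured).
`search` walks the string left to right and returns the first match it finds.
The match spans [1:2] → '!'.
Captured: group 1 = '!'.

('!',)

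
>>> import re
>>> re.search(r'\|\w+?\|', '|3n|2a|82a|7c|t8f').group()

'|3n|'

The match spans [0:4] → '|3n|'.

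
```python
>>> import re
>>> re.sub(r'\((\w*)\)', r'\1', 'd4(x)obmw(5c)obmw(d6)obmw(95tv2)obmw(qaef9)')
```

The replacement refers to a captured group, so each match is rewritten using its own captured text.

'd4xobmw5cobmwd6obmw95tv2obmwqaef9'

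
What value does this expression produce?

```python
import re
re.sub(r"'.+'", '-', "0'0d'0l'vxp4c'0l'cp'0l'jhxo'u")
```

'0-u'

Matches: at [1:28] → "'0d'0l'vxp4c'0l'cp'0l'jhxo'".
Each match is replaced by '-'.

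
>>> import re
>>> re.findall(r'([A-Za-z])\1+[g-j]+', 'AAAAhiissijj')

['A', 's']

The backreference `\1` re-matches whatever the first group consumed, character for character.
Scanning left to right: at [0:7] match 'AAAAhii', group 1 = 'A'; at [7:12] match 'ssijj', group 1 = 's'.
Because there's exactly one group, `findall` drops the full match and keeps group 1 from each hit.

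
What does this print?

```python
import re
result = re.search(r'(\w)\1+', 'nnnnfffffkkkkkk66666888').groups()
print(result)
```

('n',)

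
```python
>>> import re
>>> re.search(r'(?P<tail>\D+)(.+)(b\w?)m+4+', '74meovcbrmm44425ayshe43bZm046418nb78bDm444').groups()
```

The match spans [2:42] → 'meovcbrmm44425ayshe43bZm046418nb78bDm444'.
Captured: group 1 = 'meovcbrmm', group 2 = '44425ayshe43bZm046418nb78', group 3 = 'bD'.

('meovcbrmm', '44425ayshe43bZm046418nb78', 'bD')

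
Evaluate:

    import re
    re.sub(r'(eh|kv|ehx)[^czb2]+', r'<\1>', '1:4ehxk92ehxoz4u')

'1:4<eh>2<eh>z4u'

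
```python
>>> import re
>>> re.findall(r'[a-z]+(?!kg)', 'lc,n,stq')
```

['lc', 'n', 'stq']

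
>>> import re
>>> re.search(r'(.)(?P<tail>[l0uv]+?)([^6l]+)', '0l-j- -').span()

Pattern: any character (captured); then one or more of one of [l0uv] (lazy) (captured as 'tail'); then one or more of any character except [6l] (captured).
The match spans [0:7] → '0l-j- -'.

(0, 7)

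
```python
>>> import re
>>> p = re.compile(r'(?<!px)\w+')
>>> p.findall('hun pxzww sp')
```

Because the assertion is negative and zero-width, positions next to the forbidden text are skipped.
Matches: at [0:3] → 'hun'; at [4:9] → 'pxzww'; at [10:12] → 'sp'.
Since nothing is captured, `findall` lists the 3 matched substrings directly.

['hun', 'pxzww', 'sp']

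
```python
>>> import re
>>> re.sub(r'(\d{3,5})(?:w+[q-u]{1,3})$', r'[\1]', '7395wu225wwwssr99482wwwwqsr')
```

'7395wu225wwwssr[99482]'

The pattern matches 3 to 5 of a digit (captured); then one or more of the literal 'w', then 1 to 3 of a character in [q-u] (non-capturing group); then anchored at the end.
Matches: at [15:27] → '99482wwwwqsr'.
The replacement refers to a captured group, so each match is rewritten using its own captured text.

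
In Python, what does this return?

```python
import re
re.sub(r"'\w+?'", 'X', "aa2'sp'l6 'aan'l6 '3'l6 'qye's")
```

'aa2Xl6 Xl6 Xl6 Xs'

`sub` substitutes 'X' at each match site.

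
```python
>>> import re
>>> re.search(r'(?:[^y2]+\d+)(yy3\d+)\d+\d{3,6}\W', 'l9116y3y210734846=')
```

None

Pattern: one or more of any character except [y2], then one or more of a digit (non-capturing group); then the literal 'yy3', then one or more of a digit (captured); then one or more of a digit, then 3 to 6 of a digit, then a non-word character.
Here no position works, so the call returns None.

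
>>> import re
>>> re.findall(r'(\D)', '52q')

['q']

Because there's exactly one group, `findall` drops the full match and keeps group 1 from the one hit.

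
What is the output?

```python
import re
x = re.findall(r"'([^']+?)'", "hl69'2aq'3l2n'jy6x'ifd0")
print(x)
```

Walking the string: at [4:9] match "'2aq'", group 1 = '2aq'; at [13:19] match "'jy6x'", group 1 = 'jy6x'.
Because there's exactly one group, `findall` drops the full match and keeps group 1 from each hit.

['2aq', 'jy6x']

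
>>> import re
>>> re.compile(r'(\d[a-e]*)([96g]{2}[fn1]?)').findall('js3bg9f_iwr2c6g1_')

[('3b', 'g9f'), ('2c', '6g1')]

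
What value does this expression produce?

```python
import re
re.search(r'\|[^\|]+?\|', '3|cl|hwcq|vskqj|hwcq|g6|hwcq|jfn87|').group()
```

'|cl|'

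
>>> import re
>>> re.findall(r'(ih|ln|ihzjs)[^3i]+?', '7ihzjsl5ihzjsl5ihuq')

Branches in `(...|...)` are attempted left-to-right; the first branch that allows the whole pattern to succeed is taken.
Walking the string: at [1:4] match 'ihz', group 1 = 'ih'; at [8:11] match 'ihz', group 1 = 'ih'; at [15:18] match 'ihu', group 1 = 'ih'.
One capturing group, so `findall` returns just the captured substring from each match — 3 in all.

['ih', 'ih', 'ih']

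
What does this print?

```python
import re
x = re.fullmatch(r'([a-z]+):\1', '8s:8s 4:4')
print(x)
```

A backreference is literal: `\1` must see the identical characters the first group matched.
`re.fullmatch` requires the pattern to consume the entire string.
Here there's no way to consume every character, so the call returns None.

None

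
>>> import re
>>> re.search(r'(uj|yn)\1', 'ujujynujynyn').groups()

('uj',)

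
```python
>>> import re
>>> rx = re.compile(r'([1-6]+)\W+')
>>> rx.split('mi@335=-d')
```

['mi@', '335', 'd']

The pattern matches one or more of a character in [1-6] (captured); then one or more of a non-word character.
Matches to split on: at [3:8] → '335=-'.
The group in the pattern means `split` returns the separators' captures alongside the pieces.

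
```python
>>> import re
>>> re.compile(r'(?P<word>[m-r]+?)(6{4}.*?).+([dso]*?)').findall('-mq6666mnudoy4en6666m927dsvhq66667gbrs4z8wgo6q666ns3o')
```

3 groups means the one result is a tuple of 3 captured strings — 1 here.

[('mq', '6666', '')]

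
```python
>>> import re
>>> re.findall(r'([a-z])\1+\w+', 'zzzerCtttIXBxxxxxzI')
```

A backreference is literal: `\1` must see the identical characters the first group matched.
Matches: at [0:19] match 'zzzerCtttIXBxxxxxzI', group 1 = 'z'.
Because there's exactly one group, `findall` drops the full match and keeps group 1 from the one hit.

['z']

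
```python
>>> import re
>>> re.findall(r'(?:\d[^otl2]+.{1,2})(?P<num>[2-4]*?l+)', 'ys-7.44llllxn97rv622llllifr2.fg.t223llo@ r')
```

['ll', 'llll', '23ll']

The pattern matches a digit, then one or more of any character except [otl2], then 1 to 2 of any character (non-capturing group); then zero or more of a character in [2-4] (lazy), then one or more of the literal 'l' (captured as 'num').
Because there's exactly one group, `findall` drops the full match and keeps group 1 from each hit.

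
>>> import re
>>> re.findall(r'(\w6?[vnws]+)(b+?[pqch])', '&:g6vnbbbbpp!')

The pattern matches a word character, then optionally the literal '6', then one or more of one of [vnws] (captured); then one or more of a literal 'b' (lazy), then one of [pqch] (captured).
Matches: at [2:11] match 'g6vnbbbbp', groups = ('g6vn', 'bbbbp').
`findall` packs the 2 group values into a tuple for every match.

[('g6vn', 'bbbbp')]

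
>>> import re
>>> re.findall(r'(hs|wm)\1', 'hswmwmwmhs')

A backreference is literal: `\1` must see the identical characters the first group matched.
Scanning left to right: at [2:6] match 'wmwm', group 1 = 'wm'.
Because there's exactly one group, `findall` drops the full match and keeps group 1 from the one hit.

['wm']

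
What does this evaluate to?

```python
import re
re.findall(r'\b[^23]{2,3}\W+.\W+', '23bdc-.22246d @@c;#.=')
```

[' @@c;#.=']

Pattern: a word boundary (`\b`, zero-width); then 2 to 3 of any character except [23], then one or more of a non-word character; then any character, then one or more of a non-word character.
Scanning left to right: at [13:21] → ' @@c;#.='.
With no groups in the pattern, `findall` gives back each whole match — 1 here.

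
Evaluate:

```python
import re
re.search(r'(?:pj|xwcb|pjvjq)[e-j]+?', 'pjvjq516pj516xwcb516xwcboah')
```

Here the pattern never matches, so the call returns None.

None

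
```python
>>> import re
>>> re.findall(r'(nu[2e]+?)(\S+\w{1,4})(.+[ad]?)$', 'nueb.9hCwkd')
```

[('nue', 'b.9hCwk', 'd')]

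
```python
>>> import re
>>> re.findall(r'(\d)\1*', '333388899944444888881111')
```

['3', '8', '9', '4', '8', '1']

The backreference `\1` re-matches whatever the first group consumed, character for character.
Matches: at [0:4] match '3333', group 1 = '3'; at [4:7] match '888', group 1 = '8'; at [7:10] match '999', group 1 = '9'; at [10:15] match '44444', group 1 = '4'; at [15:20] match '88888', group 1 = '8'; ….
Because there's exactly one group, `findall` drops the full match and keeps group 1 from each hit.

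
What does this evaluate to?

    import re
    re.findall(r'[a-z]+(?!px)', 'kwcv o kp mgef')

`(?!…)`/`(?<!…)` only lets a position through if the neighbouring text does NOT match; no characters are consumed.
Matches: at [0:4] → 'kwcv'; at [5:6] → 'o'; at [7:9] → 'kp'; at [10:14] → 'mgef'.
`findall` yields the raw match text (4 of them) because the pattern has no groups.

['kwcv', 'o', 'kp', 'mgef']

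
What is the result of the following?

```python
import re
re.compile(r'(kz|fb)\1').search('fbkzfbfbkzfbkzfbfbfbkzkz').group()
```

The backreference `\1` re-matches whatever the first group consumed, character for character.
The match spans [4:8] → 'fbfb'.

'fbfb'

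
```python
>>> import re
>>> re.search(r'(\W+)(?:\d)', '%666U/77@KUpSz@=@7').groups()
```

('%',)

The match spans [0:2] → '%6'.
Captured: group 1 = '%'.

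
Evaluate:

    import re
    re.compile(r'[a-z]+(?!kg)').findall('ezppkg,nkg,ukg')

['ezppkg', 'nkg', 'ukg']

`(?!…)`/`(?<!…)` only lets a position through if the neighbouring text does NOT match; no characters are consumed.
With no groups in the pattern, `findall` gives back each whole match — 3 here.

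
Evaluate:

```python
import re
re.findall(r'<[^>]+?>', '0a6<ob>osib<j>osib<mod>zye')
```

['<ob>', '<j>', '<mod>']

Since nothing is captured, `findall` lists the 3 matched substrings directly.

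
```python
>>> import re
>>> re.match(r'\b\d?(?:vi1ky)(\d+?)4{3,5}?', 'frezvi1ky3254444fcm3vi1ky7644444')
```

This matches a word boundary (`\b`, zero-width); then optionally a digit; then the literal 'vi', then the literal '1ky' (non-capturing group); then one or more of a digit (lazy) (captured); then 3 to 5 of a literal '4' (lazy).
`match` is anchored at position 0; if the pattern doesn't fit there, it returns None.
Here the pattern fails at index 0, so the call returns None.

None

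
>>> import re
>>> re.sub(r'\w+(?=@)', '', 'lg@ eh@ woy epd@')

'@ @ woy @'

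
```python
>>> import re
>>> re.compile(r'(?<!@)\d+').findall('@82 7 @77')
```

The negative lookahead/lookbehind blocks any match where the forbidden context is present.
Since nothing is captured, `findall` lists the 3 matched substrings directly.

['2', '7', '7']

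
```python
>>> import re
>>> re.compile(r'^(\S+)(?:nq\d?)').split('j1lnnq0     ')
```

Pattern: anchored at the start of the string; then one or more of a non-whitespace character (captured); then the literal 'nq', then optionally a digit (non-capturing group).
Matches to split on: at [0:7] → 'j1lnnq0'.
With a capturing group present, the delimiter's captured portion is kept in the result list.

['', 'j1ln', '     ']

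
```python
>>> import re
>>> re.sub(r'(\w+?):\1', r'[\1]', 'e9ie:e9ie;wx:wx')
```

'[e9ie];[wx]'

`\1` has to match the exact text group 1 already captured.
Matches: at [0:9] → 'e9ie:e9ie'; at [10:15] → 'wx:wx'.
`\1` in the replacement pulls in group 1's text for each match.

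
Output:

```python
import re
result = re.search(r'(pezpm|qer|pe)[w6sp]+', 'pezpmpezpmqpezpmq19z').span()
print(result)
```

(0, 6)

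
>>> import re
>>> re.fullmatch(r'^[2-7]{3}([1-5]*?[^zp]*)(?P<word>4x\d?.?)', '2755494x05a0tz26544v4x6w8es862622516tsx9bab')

Pattern: anchored at the start of the string; then exactly 3 of a character in [2-7]; then zero or more of a character in [1-5] (lazy), then zero or more of any character except [zp] (captured); then the literal '4x', then optionally a digit, then optionally any character (captured as 'word').
`re.fullmatch` requires the pattern to consume the entire string.
Here the pattern can't cover the whole string, so the call returns None.

None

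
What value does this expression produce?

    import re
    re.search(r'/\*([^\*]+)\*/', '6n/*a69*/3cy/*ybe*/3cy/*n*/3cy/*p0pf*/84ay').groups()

The match spans [2:9] → '/*a69*/'.
Captured: group 1 = 'a69'.

('a69',)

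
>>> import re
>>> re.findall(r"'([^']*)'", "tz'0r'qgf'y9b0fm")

['0r']

Walking the string: at [2:6] match "'0r'", group 1 = '0r'.
Because there's exactly one group, `findall` drops the full match and keeps group 1 from the one hit.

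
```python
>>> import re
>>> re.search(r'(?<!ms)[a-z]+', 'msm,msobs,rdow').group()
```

'msm'

The negative lookaround is zero-width — it rules out positions where the adjacent text would match, without consuming anything.
`re.search` tries every starting position until one works.
The match spans [0:3] → 'msm'.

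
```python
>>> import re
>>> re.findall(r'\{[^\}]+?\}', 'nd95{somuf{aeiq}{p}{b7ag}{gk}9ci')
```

Scanning left to right: at [4:16] → '{somuf{aeiq}'; at [16:19] → '{p}'; at [19:25] → '{b7ag}'; at [25:29] → '{gk}'.
Since nothing is captured, `findall` lists the 4 matched substrings directly.

['{somuf{aeiq}', '{p}', '{b7ag}', '{gk}']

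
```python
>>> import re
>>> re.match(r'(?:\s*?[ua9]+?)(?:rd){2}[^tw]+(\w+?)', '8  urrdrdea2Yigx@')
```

None

`match` is anchored at position 0; if the pattern doesn't fit there, it returns None.
Here the pattern fails at index 0, so the call returns None.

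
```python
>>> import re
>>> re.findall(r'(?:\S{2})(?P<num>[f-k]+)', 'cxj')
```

Pattern: exactly 2 of a non-whitespace character (non-capturing group); then one or more of a character in [f-k] (captured as 'num').
Walking the string: at [0:3] match 'cxj', group 1 = 'j'.
Because there's exactly one group, `findall` drops the full match and keeps group 1 from the one hit.

['j']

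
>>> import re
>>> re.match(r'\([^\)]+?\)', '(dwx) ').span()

(0, 5)

`match` is anchored at position 0; if the pattern doesn't fit there, it returns None.
The match spans [0:5] → '(dwx)'.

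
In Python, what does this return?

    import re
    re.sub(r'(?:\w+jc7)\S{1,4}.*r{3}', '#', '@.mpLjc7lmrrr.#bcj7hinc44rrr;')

This matches one or more of a word character, then the literal 'jc7' (non-capturing group); then 1 to 4 of a non-whitespace character, then zero or more of any character, then exactly 3 of the literal 'r'.
Matches: at [2:28] → 'mpLjc7lmrrr.#bcj7hinc44rrr'.
Every occurrence is swapped for '#'.

'@.#;'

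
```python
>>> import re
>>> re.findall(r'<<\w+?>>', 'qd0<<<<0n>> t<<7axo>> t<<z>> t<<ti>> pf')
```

['<<0n>>', '<<7axo>>', '<<z>>', '<<ti>>']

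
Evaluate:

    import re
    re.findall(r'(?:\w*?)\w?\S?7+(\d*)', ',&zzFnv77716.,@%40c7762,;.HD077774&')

['16', '62', '4']

The pattern matches zero or more of a word character (lazy) (non-capturing group); then optionally a word character, then optionally a non-whitespace character, then one or more of a literal '7'; then zero or more of a digit (captured).
Walking the string: at [2:12] match 'zzFnv77716', group 1 = '16'; at [16:23] match '40c7762', group 1 = '62'; at [26:34] match 'HD077774', group 1 = '4'.
One capturing group, so `findall` returns just the captured substring from each match — 3 in all.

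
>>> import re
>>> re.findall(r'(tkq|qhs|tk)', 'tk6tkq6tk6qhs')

Alternation isn't longest-match — the leftmost alternative that fits at this position is chosen.
Matches: at [0:2] match 'tk', group 1 = 'tk'; at [3:6] match 'tkq', group 1 = 'tkq'; at [7:9] match 'tk', group 1 = 'tk'; at [10:13] match 'qhs', group 1 = 'qhs'.
One capturing group, so `findall` returns just the captured substring from each match — 4 in all.

['tk', 'tkq', 'tk', 'qhs']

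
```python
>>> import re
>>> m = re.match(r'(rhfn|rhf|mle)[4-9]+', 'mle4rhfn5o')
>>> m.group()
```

'mle4'

`re.match` only tries the pattern at the start of the string.
The match spans [0:4] → 'mle4'.
Captured: group 1 = 'mle'.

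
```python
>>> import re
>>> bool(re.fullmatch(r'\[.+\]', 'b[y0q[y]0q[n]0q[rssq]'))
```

False

`fullmatch` succeeds only if the pattern covers the string from start to end.
Here the string isn't matched end-to-end, so the call returns None, and `bool(None)` is False.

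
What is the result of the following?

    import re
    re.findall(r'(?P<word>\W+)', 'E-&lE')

Because there's exactly one group, `findall` drops the full match and keeps group 1 from the one hit.

['-&']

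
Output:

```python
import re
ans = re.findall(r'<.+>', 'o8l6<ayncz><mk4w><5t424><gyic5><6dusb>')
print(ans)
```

Since nothing is captured, `findall` lists the 1 matched substring directly.

['<ayncz><mk4w><5t424><gyic5><6dusb>']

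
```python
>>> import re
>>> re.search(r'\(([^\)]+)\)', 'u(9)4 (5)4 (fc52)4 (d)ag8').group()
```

'(9)'

Unlike `match`, `search` isn't anchored — it looks for the pattern anywhere in the string.
The match spans [1:4] → '(9)'.
Captured: group 1 = '9'.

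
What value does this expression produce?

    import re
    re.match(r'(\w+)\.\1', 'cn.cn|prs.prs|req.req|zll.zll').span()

(0, 5)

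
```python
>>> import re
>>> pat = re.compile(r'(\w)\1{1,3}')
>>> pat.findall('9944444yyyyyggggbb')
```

['9', '4', 'y', 'g', 'b']

`\1` has to match the exact text group 1 already captured.
Walking the string: at [0:2] match '99', group 1 = '9'; at [2:6] match '4444', group 1 = '4'; at [7:11] match 'yyyy', group 1 = 'y'; at [12:16] match 'gggg', group 1 = 'g'; at [16:18] match 'bb', group 1 = 'b'.
`findall` collects group 1 from each match (5 total).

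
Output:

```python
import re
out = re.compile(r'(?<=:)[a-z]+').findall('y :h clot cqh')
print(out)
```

Because the assertion is zero-width, the text it checks is not consumed and won't appear in the result.
With no groups in the pattern, `findall` gives back each whole match — 1 here.

['h']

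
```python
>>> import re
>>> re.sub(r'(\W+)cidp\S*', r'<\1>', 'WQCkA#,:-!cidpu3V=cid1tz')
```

'WQCkA<#,:-!>'

This matches one or more of a non-word character (captured); then the literal 'ci', then the literal 'dp', then zero or more of a non-whitespace character.
Matches: at [5:24] → '#,:-!cidpu3V=cid1tz'.
Each match is replaced using the text its own group 1 captured.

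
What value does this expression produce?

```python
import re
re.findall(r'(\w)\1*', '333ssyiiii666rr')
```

['3', 's', 'y', 'i', '6', 'r']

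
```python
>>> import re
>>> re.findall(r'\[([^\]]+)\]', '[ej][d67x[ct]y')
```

Matches: at [0:4] match '[ej]', group 1 = 'ej'; at [4:13] match '[d67x[ct]', group 1 = 'd67x[ct'.
With a single group, `findall` returns only what that group captured — 2 items.

['ej', 'd67x[ct']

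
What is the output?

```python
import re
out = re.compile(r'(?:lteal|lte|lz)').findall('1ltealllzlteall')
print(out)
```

The regex engine tests alternatives in the order written; an earlier branch that matches wins even if a later one would match more.
Scanning left to right: at [1:6] → 'lteal'; at [7:9] → 'lz'; at [9:14] → 'lteal'.
No capturing groups, so `findall` returns the 3 full match strings.

['lteal', 'lz', 'lteal']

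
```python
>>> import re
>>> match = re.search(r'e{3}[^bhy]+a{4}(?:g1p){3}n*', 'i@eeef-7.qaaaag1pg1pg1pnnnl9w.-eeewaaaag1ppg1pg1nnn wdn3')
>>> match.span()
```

This matches exactly 3 of a literal 'e'; then one or more of any character except [bhy]; then exactly 4 of the literal 'a', then the literal 'g1p' repeated 3 times, then zero or more of a literal 'n'.
`re.search` scans for the first position where the pattern succeeds.
The match spans [2:26] → 'eeef-7.qaaaag1pg1pg1pnnn'.

(2, 26)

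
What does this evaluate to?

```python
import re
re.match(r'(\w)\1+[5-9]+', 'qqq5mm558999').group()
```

'qqq5'

A backreference is literal: `\1` must see the identical characters the first group matched.
`re.match` won't scan ahead — the pattern has to work from the very first character.
The match spans [0:4] → 'qqq5'.
Captured: group 1 = 'q'.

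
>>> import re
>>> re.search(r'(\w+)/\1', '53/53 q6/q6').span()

`\1` has to match the exact text group 1 already captured.
`re.search` tries every starting position until one works.
The match spans [0:5] → '53/53'.
Captured: group 1 = '53'.

(0, 5)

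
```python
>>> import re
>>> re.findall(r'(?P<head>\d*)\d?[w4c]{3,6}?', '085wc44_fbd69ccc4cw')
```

['085', '69', '']

Lazy quantifiers expand one character at a time until the remainder of the pattern can match.
`findall` collects group 1 from each match (3 total).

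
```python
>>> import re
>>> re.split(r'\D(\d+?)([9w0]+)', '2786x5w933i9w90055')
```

['2786', '5', 'w9', '33', '9', 'w900', '55']

Because the pattern has a capturing group, `split` also inserts each captured text between the pieces.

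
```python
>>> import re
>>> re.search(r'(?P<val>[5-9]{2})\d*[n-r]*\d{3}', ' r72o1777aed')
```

Here the pattern never matches, so the call returns None.

None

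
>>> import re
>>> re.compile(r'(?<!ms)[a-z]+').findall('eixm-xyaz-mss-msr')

['eixm', 'xyaz', 'mss', 'msr']

The negative lookaround is zero-width — it rules out positions where the adjacent text would match, without consuming anything.
`findall` yields the raw match text (4 of them) because the pattern has no groups.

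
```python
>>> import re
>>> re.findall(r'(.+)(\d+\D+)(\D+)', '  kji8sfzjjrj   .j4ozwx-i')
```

[('  kji8sfzjjrj   .j', '4ozwx-', 'i')]

The pattern matches one or more of any character (captured); then one or more of a digit, then one or more of a non-digit (captured); then one or more of a non-digit (captured).
Matches: at [0:25] match '  kji8sfzjjrj   .j4ozwx-i', groups = ('  kji8sfzjjrj   .j', '4ozwx-', 'i').
3 groups means the one result is a tuple of 3 captured strings — 1 here.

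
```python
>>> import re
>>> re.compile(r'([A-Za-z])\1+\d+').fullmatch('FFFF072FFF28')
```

After group 1 captures some text, `\1` only succeeds where that same text appears again.
`fullmatch` succeeds only if the pattern covers the string from start to end.
Here the pattern can't cover the whole string, so the call returns None.

None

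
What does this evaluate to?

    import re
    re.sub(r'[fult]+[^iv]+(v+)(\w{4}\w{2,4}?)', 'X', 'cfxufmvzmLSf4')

The pattern matches one or more of one of [fult], then one or more of any character except [iv]; then one or more of a literal 'v' (captured); then exactly 4 of a word character, then 2 to 4 of a word character (lazy) (captured).
Matches: at [1:13] → 'fxufmvzmLSf4'.
Every occurrence is swapped for 'X'.

'cX'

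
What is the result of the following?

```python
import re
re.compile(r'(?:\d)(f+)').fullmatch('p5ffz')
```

For `fullmatch`, every character of the input must be accounted for by the pattern.
Here there's no way to consume every character, so the call returns None.

None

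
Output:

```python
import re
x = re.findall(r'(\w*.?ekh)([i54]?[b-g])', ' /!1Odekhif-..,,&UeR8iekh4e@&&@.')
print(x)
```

[('1Odekh', 'if'), ('UeR8iekh', '4e')]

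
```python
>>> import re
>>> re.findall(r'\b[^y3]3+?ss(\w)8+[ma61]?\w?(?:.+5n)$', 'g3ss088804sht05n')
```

['0']

The pattern matches a word boundary (`\b`, zero-width); then any character except [y3], then one or more of a literal '3' (lazy), then the literal 'ss'; then a word character (captured); then one or more of a literal '8'; then optionally one of [ma61], then optionally a word character; then one or more of any character, then the literal '5n' (non-capturing group); then anchored at the end.
Scanning left to right: at [0:16] match 'g3ss088804sht05n', group 1 = '0'.
Because there's exactly one group, `findall` drops the full match and keeps group 1 from the one hit.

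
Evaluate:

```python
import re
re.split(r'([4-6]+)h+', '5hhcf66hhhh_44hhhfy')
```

['', '5', 'cf', '66', '_', '44', 'fy']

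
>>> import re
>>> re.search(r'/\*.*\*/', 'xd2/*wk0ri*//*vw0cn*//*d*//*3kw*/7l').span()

`re.search` scans for the first position where the pattern succeeds.
The match spans [3:33] → '/*wk0ri*//*vw0cn*//*d*//*3kw*/'.

(3, 33)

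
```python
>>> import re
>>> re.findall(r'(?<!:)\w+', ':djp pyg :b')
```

['jp', 'pyg']

The negative lookahead/lookbehind blocks any match where the forbidden context is present.
Walking the string: at [2:4] → 'jp'; at [5:8] → 'pyg'.
With no groups in the pattern, `findall` gives back each whole match — 2 here.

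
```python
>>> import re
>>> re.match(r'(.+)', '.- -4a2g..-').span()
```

(0, 11)

`re.match` only tries the pattern at the start of the string.
The match spans [0:11] → '.- -4a2g..-'.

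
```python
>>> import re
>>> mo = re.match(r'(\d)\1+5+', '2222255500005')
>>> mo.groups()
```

A backreference is literal: `\1` must see the identical characters the first group matched.
`match` is anchored at position 0; if the pattern doesn't fit there, it returns None.
The match spans [0:8] → '22222555'.
Captured: group 1 = '2'.

('2',)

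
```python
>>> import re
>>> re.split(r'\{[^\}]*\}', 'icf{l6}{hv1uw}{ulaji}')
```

['icf', '', '', '']

Matches to split on: at [3:7] → '{l6}'; at [7:14] → '{hv1uw}'; at [14:21] → '{ulaji}'.
Splitting on the pattern gives 4 pieces.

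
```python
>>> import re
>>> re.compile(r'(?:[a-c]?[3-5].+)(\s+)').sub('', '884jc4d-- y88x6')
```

Each match is replaced by ''.

'88y88x6'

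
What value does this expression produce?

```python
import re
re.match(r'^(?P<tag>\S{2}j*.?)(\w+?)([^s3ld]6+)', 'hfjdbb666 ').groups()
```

This matches anchored at the start of the string; then exactly 2 of a non-whitespace character, then zero or more of the literal 'j', then optionally any character (captured as 'tag'); then one or more of a word character (lazy) (captured); then any character except [s3ld], then one or more of a literal '6' (captured).
The `?` after the quantifier makes it lazy — it takes as little as possible before letting the rest of the pattern try.
`re.match` only tries the pattern at the start of the string.
The match spans [0:9] → 'hfjdbb666'.
Captured: group 1 = 'hfjd', group 2 = 'b', group 3 = 'b666'.

('hfjd', 'b', 'b666')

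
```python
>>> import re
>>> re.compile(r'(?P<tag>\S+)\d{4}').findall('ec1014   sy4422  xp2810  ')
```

['ec', 'sy', 'xp']

The pattern matches one or more of a non-whitespace character (captured as 'tag'); then exactly 4 of a digit.
Walking the string: at [0:6] match 'ec1014', group 1 = 'ec'; at [9:15] match 'sy4422', group 1 = 'sy'; at [17:23] match 'xp2810', group 1 = 'xp'.
With a single group, `findall` returns only what that group captured — 3 items.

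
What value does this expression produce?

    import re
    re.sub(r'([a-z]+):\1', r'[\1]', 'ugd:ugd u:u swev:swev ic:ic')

'[ugd] [u] [swev] [ic]'

The backreference `\1` re-matches whatever the first group consumed, character for character.
Each match is replaced using the text its own group 1 captured.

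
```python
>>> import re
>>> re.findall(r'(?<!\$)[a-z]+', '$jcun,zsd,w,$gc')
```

Because the assertion is negative and zero-width, positions next to the forbidden text are skipped.
Since nothing is captured, `findall` lists the 4 matched substrings directly.

['cun', 'zsd', 'w', 'c']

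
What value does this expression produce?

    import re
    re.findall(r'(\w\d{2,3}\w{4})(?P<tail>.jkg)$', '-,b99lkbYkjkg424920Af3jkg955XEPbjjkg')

[('g955XEPb', 'jjkg')]

Pattern: a word character, then 2 to 3 of a digit, then exactly 4 of a word character (captured); then any character, then the literal 'jkg' (captured as 'tail'); then anchored at the end.
Walking the string: at [24:36] match 'g955XEPbjjkg', groups = ('g955XEPb', 'jjkg').
2 groups means the one result is a tuple of 2 captured strings — 1 here.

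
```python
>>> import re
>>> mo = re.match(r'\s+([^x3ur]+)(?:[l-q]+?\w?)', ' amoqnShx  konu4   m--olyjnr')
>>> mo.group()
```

' amoqnS'

Pattern: one or more of whitespace; then one or more of any character except [x3ur] (captured); then one or more of a character in [l-q] (lazy), then optionally a word character (non-capturing group).
`re.match` only tries the pattern at the start of the string.
The match spans [0:7] → ' amoqnS'.
Captured: group 1 = 'amoq'.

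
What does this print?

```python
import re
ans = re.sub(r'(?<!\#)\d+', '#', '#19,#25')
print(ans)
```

`(?!…)`/`(?<!…)` only lets a position through if the neighbouring text does NOT match; no characters are consumed.
Matches: at [2:3] → '9'; at [6:7] → '5'.
Every occurrence is swapped for '#'.

#1#,#2#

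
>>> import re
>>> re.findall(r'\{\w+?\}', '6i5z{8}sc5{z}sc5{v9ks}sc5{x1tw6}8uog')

['{8}', '{z}', '{v9ks}', '{x1tw6}']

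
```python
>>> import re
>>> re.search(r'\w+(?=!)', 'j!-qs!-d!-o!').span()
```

The positive lookaround only admits positions where the adjacent text matches; those characters stay outside the span.
The match spans [0:1] → 'j'.

(0, 1)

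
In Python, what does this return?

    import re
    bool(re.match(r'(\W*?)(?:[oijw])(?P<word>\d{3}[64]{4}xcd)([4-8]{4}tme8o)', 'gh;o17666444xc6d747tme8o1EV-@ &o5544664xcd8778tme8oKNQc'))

This matches zero or more of a non-word character (lazy) (captured); then one of [oijw] (non-capturing group); then exactly 3 of a digit, then exactly 4 of one of [64], then the literal 'xcd' (captured as 'word'); then exactly 4 of a character in [4-8], then the literal 'tme', then the literal '8o' (captured).
`match` is anchored at position 0; if the pattern doesn't fit there, it returns None.
Here the pattern fails at index 0, so the call returns None, and `bool(None)` is False.

False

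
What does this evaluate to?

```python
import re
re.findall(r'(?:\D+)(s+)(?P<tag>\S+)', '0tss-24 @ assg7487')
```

[('s', '-24'), ('s', 'g7487')]

Multiple groups make `findall` return tuples — one 2-tuple for each match.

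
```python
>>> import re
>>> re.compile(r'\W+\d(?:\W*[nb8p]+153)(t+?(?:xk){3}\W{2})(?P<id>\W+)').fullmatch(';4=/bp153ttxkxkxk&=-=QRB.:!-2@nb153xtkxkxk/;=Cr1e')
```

None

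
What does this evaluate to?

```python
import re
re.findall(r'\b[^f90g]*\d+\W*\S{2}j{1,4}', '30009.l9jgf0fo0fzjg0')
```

['30009.l9j']

Pattern: a word boundary (`\b`, zero-width); then zero or more of any character except [f90g], then one or more of a digit, then zero or more of a non-word character; then exactly 2 of a non-whitespace character, then 1 to 4 of a literal 'j'.
Scanning left to right: at [0:9] → '30009.l9j'.
No capturing groups, so `findall` returns the 1 full match string.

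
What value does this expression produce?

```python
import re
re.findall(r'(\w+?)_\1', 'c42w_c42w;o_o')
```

A backreference is literal: `\1` must see the identical characters the first group matched.
Scanning left to right: at [0:9] match 'c42w_c42w', group 1 = 'c42w'; at [10:13] match 'o_o', group 1 = 'o'.
With a single group, `findall` returns only what that group captured — 2 items.

['c42w', 'o']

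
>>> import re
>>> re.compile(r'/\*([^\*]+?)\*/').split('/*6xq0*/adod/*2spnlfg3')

`re.split` interleaves the captured-group text with the surrounding fragments.

['', '6xq0', 'adod/*2spnlfg3']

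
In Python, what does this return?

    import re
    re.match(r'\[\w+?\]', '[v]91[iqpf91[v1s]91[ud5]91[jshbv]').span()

`re.match` only tries the pattern at the start of the string.
The match spans [0:3] → '[v]'.

(0, 3)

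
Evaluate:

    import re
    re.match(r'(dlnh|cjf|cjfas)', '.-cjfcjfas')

None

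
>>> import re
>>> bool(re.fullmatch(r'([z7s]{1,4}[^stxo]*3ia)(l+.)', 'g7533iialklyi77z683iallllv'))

False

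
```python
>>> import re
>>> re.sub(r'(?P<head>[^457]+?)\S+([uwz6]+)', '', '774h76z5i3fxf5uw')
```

'774'

The pattern matches one or more of any character except [457] (lazy) (captured as 'head'); then one or more of a non-whitespace character; then one or more of one of [uwz6] (captured).
Each match is replaced by ''.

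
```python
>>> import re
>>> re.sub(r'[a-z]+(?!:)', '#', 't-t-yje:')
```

'#-#-#e:'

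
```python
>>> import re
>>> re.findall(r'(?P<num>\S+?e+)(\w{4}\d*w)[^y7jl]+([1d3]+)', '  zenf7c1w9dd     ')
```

[('ze', 'nf7c1w', 'd')]

Pattern: one or more of a non-whitespace character (lazy), then one or more of a literal 'e' (captured as 'num'); then exactly 4 of a word character, then zero or more of a digit, then a literal 'w' (captured); then one or more of any character except [y7jl]; then one or more of one of [1d3] (captured).
Matches: at [2:13] match 'zenf7c1w9dd', groups = ('ze', 'nf7c1w', 'd').
3 groups means the one result is a tuple of 3 captured strings — 1 here.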